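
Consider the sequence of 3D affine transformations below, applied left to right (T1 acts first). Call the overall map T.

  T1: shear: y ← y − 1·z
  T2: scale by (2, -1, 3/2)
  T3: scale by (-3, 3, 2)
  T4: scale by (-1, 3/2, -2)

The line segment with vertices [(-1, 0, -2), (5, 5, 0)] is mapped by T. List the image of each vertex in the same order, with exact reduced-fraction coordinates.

image vertices: (-6, -9, 12), (30, -45/2, 0)

T1 shear: y ← y − 1·z: (-1, 0, -2) → (-1, 2, -2); (5, 5, 0) → (5, 5, 0)
T2 scale by (2, -1, 3/2): (-1, 2, -2) → (-2, -2, -3); (5, 5, 0) → (10, -5, 0)
T3 scale by (-3, 3, 2): (-2, -2, -3) → (6, -6, -6); (10, -5, 0) → (-30, -15, 0)
T4 scale by (-1, 3/2, -2): (6, -6, -6) → (-6, -9, 12); (-30, -15, 0) → (30, -45/2, 0)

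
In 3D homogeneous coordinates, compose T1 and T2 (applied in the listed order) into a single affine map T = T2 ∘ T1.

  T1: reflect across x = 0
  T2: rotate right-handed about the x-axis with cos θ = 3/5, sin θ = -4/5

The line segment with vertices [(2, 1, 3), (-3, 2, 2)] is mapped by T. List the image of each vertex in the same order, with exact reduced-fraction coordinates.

T1 reflect across x = 0: (2, 1, 3) → (-2, 1, 3); (-3, 2, 2) → (3, 2, 2)
T2 rotate right-handed about the x-axis with cos θ = 3/5, sin θ = -4/5: (-2, 1, 3) → (-2, 3, 1); (3, 2, 2) → (3, 14/5, -2/5)

image vertices: (-2, 3, 1), (3, 14/5, -2/5)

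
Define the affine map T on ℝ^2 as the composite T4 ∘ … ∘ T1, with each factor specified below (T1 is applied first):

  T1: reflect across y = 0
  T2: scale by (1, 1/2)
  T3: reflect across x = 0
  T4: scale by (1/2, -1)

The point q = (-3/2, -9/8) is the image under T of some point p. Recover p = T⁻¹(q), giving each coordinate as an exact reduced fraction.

p = (3, -9/4)

T1 = [1 0 0; 0 -1 0; 0 0 1]
T2·T1 = [1 0 0; 0 -1/2 0; 0 0 1]
T3·…·T1 = [-1 0 0; 0 -1/2 0; 0 0 1]
T4·…·T1 = [-1/2 0 0; 0 1/2 0; 0 0 1]
det M = -1/4; M⁻¹ = [-2 0 0; 0 2 0; 0 0 1]
M⁻¹ · (-3/2, -9/8)ᵀ = (3, -9/4)ᵀ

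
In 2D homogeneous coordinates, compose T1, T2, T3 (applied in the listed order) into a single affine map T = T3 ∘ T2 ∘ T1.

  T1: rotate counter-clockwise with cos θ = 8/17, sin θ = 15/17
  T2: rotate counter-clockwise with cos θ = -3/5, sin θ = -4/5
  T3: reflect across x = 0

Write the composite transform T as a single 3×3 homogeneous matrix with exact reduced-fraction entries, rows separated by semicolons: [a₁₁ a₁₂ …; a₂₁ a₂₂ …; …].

T = [-36/85 -77/85 0; -77/85 36/85 0; 0 0 1]

T1 = [8/17 -15/17 0; 15/17 8/17 0; 0 0 1]
T2·T1 = [36/85 77/85 0; -77/85 36/85 0; 0 0 1]
T3·…·T1 = [-36/85 -77/85 0; -77/85 36/85 0; 0 0 1]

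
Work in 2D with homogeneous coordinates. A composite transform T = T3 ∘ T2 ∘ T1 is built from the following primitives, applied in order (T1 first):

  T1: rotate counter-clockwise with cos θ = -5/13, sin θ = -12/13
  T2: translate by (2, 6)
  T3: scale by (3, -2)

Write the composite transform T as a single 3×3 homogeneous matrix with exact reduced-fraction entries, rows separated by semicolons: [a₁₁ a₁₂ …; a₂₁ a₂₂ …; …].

T1 = [-5/13 12/13 0; -12/13 -5/13 0; 0 0 1]
T2·T1 = [-5/13 12/13 2; -12/13 -5/13 6; 0 0 1]
T3·…·T1 = [-15/13 36/13 6; 24/13 10/13 -12; 0 0 1]

T = [-15/13 36/13 6; 24/13 10/13 -12; 0 0 1]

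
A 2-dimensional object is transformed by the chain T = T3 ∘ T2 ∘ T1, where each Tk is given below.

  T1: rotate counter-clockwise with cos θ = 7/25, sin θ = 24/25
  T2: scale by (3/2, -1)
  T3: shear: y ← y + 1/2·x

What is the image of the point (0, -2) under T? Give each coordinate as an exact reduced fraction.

T1 rotate counter-clockwise with cos θ = 7/25, sin θ = 24/25: (0, -2) → (48/25, -14/25)
T2 scale by (3/2, -1): (48/25, -14/25) → (72/25, 14/25)
T3 shear: y ← y + 1/2·x: (72/25, 14/25) → (72/25, 2)

T(p) = (72/25, 2)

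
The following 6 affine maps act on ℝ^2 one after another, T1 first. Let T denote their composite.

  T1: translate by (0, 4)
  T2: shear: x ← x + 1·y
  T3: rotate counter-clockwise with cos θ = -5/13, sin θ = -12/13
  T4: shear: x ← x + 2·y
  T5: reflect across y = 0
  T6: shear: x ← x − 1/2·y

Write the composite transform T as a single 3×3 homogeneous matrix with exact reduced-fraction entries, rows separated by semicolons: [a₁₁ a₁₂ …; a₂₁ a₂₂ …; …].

T = [-35/13 -71/26 -142/13; 12/13 17/13 68/13; 0 0 1]

T1 = [1 0 0; 0 1 4; 0 0 1]
T2·T1 = [1 1 4; 0 1 4; 0 0 1]
T3·…·T1 = [-5/13 7/13 28/13; -12/13 -17/13 -68/13; 0 0 1]
T4·…·T1 = [-29/13 -27/13 -108/13; -12/13 -17/13 -68/13; 0 0 1]
T5·…·T1 = [-29/13 -27/13 -108/13; 12/13 17/13 68/13; 0 0 1]
T6·…·T1 = [-35/13 -71/26 -142/13; 12/13 17/13 68/13; 0 0 1]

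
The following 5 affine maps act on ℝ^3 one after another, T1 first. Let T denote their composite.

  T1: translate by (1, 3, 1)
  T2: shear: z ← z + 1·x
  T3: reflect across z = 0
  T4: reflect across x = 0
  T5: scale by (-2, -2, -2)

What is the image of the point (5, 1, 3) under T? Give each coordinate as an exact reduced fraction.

T(p) = (12, -8, 20)

T1 translate by (1, 3, 1): (5, 1, 3) → (6, 4, 4)
T2 shear: z ← z + 1·x: (6, 4, 4) → (6, 4, 10)
T3 reflect across z = 0: (6, 4, 10) → (6, 4, -10)
T4 reflect across x = 0: (6, 4, -10) → (-6, 4, -10)
T5 scale by (-2, -2, -2): (-6, 4, -10) → (12, -8, 20)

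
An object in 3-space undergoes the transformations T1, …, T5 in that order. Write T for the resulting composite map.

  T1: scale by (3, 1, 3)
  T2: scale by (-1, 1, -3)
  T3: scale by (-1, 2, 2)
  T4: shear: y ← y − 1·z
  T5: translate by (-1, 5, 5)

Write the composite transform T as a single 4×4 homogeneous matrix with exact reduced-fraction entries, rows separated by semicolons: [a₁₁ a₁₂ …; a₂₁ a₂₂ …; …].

T1 = [3 0 0 0; 0 1 0 0; 0 0 3 0; 0 0 0 1]
T2·T1 = [-3 0 0 0; 0 1 0 0; 0 0 -9 0; 0 0 0 1]
T3·…·T1 = [3 0 0 0; 0 2 0 0; 0 0 -18 0; 0 0 0 1]
T4·…·T1 = [3 0 0 0; 0 2 18 0; 0 0 -18 0; 0 0 0 1]
T5·…·T1 = [3 0 0 -1; 0 2 18 5; 0 0 -18 5; 0 0 0 1]

T = [3 0 0 -1; 0 2 18 5; 0 0 -18 5; 0 0 0 1]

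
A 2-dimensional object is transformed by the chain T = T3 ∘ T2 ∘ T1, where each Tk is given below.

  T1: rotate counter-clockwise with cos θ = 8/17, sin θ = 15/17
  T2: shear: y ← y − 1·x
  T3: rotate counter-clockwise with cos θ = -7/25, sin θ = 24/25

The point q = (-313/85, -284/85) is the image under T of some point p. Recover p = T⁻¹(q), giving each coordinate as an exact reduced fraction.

p = (1, 3)

T1 = [8/17 -15/17 0; 15/17 8/17 0; 0 0 1]
T2·T1 = [8/17 -15/17 0; 7/17 23/17 0; 0 0 1]
T3·…·T1 = [-224/425 -447/425 0; 143/425 -521/425 0; 0 0 1]
det M = 1; M⁻¹ = [-521/425 447/425 0; -143/425 -224/425 0; 0 0 1]
M⁻¹ · (-313/85, -284/85)ᵀ = (1, 3)ᵀ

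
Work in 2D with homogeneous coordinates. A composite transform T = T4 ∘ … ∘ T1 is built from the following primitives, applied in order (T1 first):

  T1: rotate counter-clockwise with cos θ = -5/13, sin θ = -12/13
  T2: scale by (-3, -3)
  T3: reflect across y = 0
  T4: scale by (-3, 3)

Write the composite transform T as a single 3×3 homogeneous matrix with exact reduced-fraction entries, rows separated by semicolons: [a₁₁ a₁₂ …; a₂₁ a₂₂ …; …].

T1 = [-5/13 12/13 0; -12/13 -5/13 0; 0 0 1]
T2·T1 = [15/13 -36/13 0; 36/13 15/13 0; 0 0 1]
T3·…·T1 = [15/13 -36/13 0; -36/13 -15/13 0; 0 0 1]
T4·…·T1 = [-45/13 108/13 0; -108/13 -45/13 0; 0 0 1]

T = [-45/13 108/13 0; -108/13 -45/13 0; 0 0 1]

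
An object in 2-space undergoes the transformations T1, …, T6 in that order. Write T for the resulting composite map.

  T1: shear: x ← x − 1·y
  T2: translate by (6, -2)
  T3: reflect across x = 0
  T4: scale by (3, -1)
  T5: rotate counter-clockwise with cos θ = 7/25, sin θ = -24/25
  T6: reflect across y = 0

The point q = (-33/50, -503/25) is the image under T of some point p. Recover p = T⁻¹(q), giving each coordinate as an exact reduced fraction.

T1 = [1 -1 0; 0 1 0; 0 0 1]
T2·T1 = [1 -1 6; 0 1 -2; 0 0 1]
T3·…·T1 = [-1 1 -6; 0 1 -2; 0 0 1]
T4·…·T1 = [-3 3 -18; 0 -1 2; 0 0 1]
T5·…·T1 = [-21/25 -3/25 -78/25; 72/25 -79/25 446/25; 0 0 1]
T6·…·T1 = [-21/25 -3/25 -78/25; -72/25 79/25 -446/25; 0 0 1]
det M = -3; M⁻¹ = [-79/75 -1/25 -4; -24/25 7/25 2; 0 0 1]
M⁻¹ · (-33/50, -503/25)ᵀ = (-5/2, -3)ᵀ

p = (-5/2, -3)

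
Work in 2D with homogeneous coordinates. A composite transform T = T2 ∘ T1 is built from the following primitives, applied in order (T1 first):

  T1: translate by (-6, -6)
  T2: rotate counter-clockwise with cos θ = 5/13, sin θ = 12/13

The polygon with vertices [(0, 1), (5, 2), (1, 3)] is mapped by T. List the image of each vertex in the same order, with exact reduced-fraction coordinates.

image vertices: (30/13, -97/13), (43/13, -32/13), (11/13, -75/13)

T1 translate by (-6, -6): (0, 1) → (-6, -5); (5, 2) → (-1, -4); (1, 3) → (-5, -3)
T2 rotate counter-clockwise with cos θ = 5/13, sin θ = 12/13: (-6, -5) → (30/13, -97/13); (-1, -4) → (43/13, -32/13); (-5, -3) → (11/13, -75/13)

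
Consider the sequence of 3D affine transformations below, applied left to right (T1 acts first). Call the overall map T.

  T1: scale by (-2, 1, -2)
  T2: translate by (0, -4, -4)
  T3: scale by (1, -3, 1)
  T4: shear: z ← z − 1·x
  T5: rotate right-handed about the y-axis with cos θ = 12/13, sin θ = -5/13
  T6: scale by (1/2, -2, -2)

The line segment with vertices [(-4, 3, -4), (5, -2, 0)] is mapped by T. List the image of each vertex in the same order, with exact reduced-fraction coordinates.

T1 scale by (-2, 1, -2): (-4, 3, -4) → (8, 3, 8); (5, -2, 0) → (-10, -2, 0)
T2 translate by (0, -4, -4): (8, 3, 8) → (8, -1, 4); (-10, -2, 0) → (-10, -6, -4)
T3 scale by (1, -3, 1): (8, -1, 4) → (8, 3, 4); (-10, -6, -4) → (-10, 18, -4)
T4 shear: z ← z − 1·x: (8, 3, 4) → (8, 3, -4); (-10, 18, -4) → (-10, 18, 6)
T5 rotate right-handed about the y-axis with cos θ = 12/13, sin θ = -5/13: (8, 3, -4) → (116/13, 3, -8/13); (-10, 18, 6) → (-150/13, 18, 22/13)
T6 scale by (1/2, -2, -2): (116/13, 3, -8/13) → (58/13, -6, 16/13); (-150/13, 18, 22/13) → (-75/13, -36, -44/13)

image vertices: (58/13, -6, 16/13), (-75/13, -36, -44/13)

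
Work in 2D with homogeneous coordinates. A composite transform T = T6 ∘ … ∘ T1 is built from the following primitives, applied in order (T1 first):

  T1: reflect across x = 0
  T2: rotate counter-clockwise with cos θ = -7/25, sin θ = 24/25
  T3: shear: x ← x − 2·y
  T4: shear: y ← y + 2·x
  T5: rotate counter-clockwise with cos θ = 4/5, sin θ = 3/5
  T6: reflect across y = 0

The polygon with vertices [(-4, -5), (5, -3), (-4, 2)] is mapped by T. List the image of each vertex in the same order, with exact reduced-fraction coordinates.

image vertices: (-53/125, 1346/125), (-313/125, -2959/125), (234/125, 2312/125)

T1 reflect across x = 0: (-4, -5) → (4, -5); (5, -3) → (-5, -3); (-4, 2) → (4, 2)
T2 rotate counter-clockwise with cos θ = -7/25, sin θ = 24/25: (4, -5) → (92/25, 131/25); (-5, -3) → (107/25, -99/25); (4, 2) → (-76/25, 82/25)
T3 shear: x ← x − 2·y: (92/25, 131/25) → (-34/5, 131/25); (107/25, -99/25) → (61/5, -99/25); (-76/25, 82/25) → (-48/5, 82/25)
T4 shear: y ← y + 2·x: (-34/5, 131/25) → (-34/5, -209/25); (61/5, -99/25) → (61/5, 511/25); (-48/5, 82/25) → (-48/5, -398/25)
T5 rotate counter-clockwise with cos θ = 4/5, sin θ = 3/5: (-34/5, -209/25) → (-53/125, -1346/125); (61/5, 511/25) → (-313/125, 2959/125); (-48/5, -398/25) → (234/125, -2312/125)
T6 reflect across y = 0: (-53/125, -1346/125) → (-53/125, 1346/125); (-313/125, 2959/125) → (-313/125, -2959/125); (234/125, -2312/125) → (234/125, 2312/125)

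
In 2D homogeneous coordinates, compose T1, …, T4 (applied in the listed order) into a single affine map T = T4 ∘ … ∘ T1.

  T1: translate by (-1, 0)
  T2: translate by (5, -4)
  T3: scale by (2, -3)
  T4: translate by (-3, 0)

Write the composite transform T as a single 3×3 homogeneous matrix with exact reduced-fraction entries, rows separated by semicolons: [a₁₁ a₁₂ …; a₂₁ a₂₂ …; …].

T = [2 0 5; 0 -3 12; 0 0 1]

T1 = [1 0 -1; 0 1 0; 0 0 1]
T2·T1 = [1 0 4; 0 1 -4; 0 0 1]
T3·…·T1 = [2 0 8; 0 -3 12; 0 0 1]
T4·…·T1 = [2 0 5; 0 -3 12; 0 0 1]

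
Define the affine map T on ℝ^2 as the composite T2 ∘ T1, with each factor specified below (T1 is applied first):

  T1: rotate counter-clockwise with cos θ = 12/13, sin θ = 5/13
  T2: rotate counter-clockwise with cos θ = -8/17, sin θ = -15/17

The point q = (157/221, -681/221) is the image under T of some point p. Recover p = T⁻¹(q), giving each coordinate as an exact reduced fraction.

T1 = [12/13 -5/13 0; 5/13 12/13 0; 0 0 1]
T2·T1 = [-21/221 220/221 0; -220/221 -21/221 0; 0 0 1]
det M = 1; M⁻¹ = [-21/221 -220/221 0; 220/221 -21/221 0; 0 0 1]
M⁻¹ · (157/221, -681/221)ᵀ = (3, 1)ᵀ

p = (3, 1)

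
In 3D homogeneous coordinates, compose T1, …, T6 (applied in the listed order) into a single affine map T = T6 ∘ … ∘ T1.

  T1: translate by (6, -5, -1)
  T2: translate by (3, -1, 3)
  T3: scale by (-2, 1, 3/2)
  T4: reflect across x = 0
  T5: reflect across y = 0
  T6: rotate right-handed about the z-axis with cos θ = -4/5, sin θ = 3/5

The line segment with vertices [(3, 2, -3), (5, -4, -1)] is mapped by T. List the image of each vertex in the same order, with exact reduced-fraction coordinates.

image vertices: (-108/5, 56/5, -3/2), (-142/5, 44/5, 3/2)

T1 translate by (6, -5, -1): (3, 2, -3) → (9, -3, -4); (5, -4, -1) → (11, -9, -2)
T2 translate by (3, -1, 3): (9, -3, -4) → (12, -4, -1); (11, -9, -2) → (14, -10, 1)
T3 scale by (-2, 1, 3/2): (12, -4, -1) → (-24, -4, -3/2); (14, -10, 1) → (-28, -10, 3/2)
T4 reflect across x = 0: (-24, -4, -3/2) → (24, -4, -3/2); (-28, -10, 3/2) → (28, -10, 3/2)
T5 reflect across y = 0: (24, -4, -3/2) → (24, 4, -3/2); (28, -10, 3/2) → (28, 10, 3/2)
T6 rotate right-handed about the z-axis with cos θ = -4/5, sin θ = 3/5: (24, 4, -3/2) → (-108/5, 56/5, -3/2); (28, 10, 3/2) → (-142/5, 44/5, 3/2)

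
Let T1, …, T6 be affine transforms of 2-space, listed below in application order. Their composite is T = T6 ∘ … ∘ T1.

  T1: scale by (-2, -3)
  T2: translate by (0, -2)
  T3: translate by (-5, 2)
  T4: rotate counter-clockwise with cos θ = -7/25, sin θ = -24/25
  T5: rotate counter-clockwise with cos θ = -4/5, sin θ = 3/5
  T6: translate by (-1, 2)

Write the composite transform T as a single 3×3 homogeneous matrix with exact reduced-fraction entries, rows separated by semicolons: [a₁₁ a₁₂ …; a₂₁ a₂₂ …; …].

T1 = [-2 0 0; 0 -3 0; 0 0 1]
T2·T1 = [-2 0 0; 0 -3 -2; 0 0 1]
T3·…·T1 = [-2 0 -5; 0 -3 0; 0 0 1]
T4·…·T1 = [14/25 -72/25 7/5; 48/25 21/25 24/5; 0 0 1]
T5·…·T1 = [-8/5 9/5 -4; -6/5 -12/5 -3; 0 0 1]
T6·…·T1 = [-8/5 9/5 -5; -6/5 -12/5 -1; 0 0 1]

T = [-8/5 9/5 -5; -6/5 -12/5 -1; 0 0 1]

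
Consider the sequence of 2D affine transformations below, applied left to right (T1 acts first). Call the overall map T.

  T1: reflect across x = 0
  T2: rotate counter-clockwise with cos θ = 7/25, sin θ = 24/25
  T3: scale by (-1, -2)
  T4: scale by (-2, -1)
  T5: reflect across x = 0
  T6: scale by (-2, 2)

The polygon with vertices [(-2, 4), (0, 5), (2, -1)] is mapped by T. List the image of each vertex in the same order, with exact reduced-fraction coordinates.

image vertices: (-328/25, 304/25), (-96/5, 28/5), (8/5, -44/5)

T1 reflect across x = 0: (-2, 4) → (2, 4); (0, 5) → (0, 5); (2, -1) → (-2, -1)
T2 rotate counter-clockwise with cos θ = 7/25, sin θ = 24/25: (2, 4) → (-82/25, 76/25); (0, 5) → (-24/5, 7/5); (-2, -1) → (2/5, -11/5)
T3 scale by (-1, -2): (-82/25, 76/25) → (82/25, -152/25); (-24/5, 7/5) → (24/5, -14/5); (2/5, -11/5) → (-2/5, 22/5)
T4 scale by (-2, -1): (82/25, -152/25) → (-164/25, 152/25); (24/5, -14/5) → (-48/5, 14/5); (-2/5, 22/5) → (4/5, -22/5)
T5 reflect across x = 0: (-164/25, 152/25) → (164/25, 152/25); (-48/5, 14/5) → (48/5, 14/5); (4/5, -22/5) → (-4/5, -22/5)
T6 scale by (-2, 2): (164/25, 152/25) → (-328/25, 304/25); (48/5, 14/5) → (-96/5, 28/5); (-4/5, -22/5) → (8/5, -44/5)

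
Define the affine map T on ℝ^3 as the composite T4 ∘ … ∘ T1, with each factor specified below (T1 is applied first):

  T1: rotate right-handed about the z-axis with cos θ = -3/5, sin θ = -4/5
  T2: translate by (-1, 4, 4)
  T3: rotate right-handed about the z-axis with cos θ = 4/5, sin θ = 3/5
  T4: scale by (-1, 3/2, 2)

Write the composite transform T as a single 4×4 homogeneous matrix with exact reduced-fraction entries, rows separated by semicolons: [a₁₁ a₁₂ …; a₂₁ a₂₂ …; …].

T1 = [-3/5 4/5 0 0; -4/5 -3/5 0 0; 0 0 1 0; 0 0 0 1]
T2·T1 = [-3/5 4/5 0 -1; -4/5 -3/5 0 4; 0 0 1 4; 0 0 0 1]
T3·…·T1 = [0 1 0 -16/5; -1 0 0 13/5; 0 0 1 4; 0 0 0 1]
T4·…·T1 = [0 -1 0 16/5; -3/2 0 0 39/10; 0 0 2 8; 0 0 0 1]

T = [0 -1 0 16/5; -3/2 0 0 39/10; 0 0 2 8; 0 0 0 1]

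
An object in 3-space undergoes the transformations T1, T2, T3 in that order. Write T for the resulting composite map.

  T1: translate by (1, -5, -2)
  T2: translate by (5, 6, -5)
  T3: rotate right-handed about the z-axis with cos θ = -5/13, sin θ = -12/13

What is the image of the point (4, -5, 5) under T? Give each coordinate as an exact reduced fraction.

T1 translate by (1, -5, -2): (4, -5, 5) → (5, -10, 3)
T2 translate by (5, 6, -5): (5, -10, 3) → (10, -4, -2)
T3 rotate right-handed about the z-axis with cos θ = -5/13, sin θ = -12/13: (10, -4, -2) → (-98/13, -100/13, -2)

T(p) = (-98/13, -100/13, -2)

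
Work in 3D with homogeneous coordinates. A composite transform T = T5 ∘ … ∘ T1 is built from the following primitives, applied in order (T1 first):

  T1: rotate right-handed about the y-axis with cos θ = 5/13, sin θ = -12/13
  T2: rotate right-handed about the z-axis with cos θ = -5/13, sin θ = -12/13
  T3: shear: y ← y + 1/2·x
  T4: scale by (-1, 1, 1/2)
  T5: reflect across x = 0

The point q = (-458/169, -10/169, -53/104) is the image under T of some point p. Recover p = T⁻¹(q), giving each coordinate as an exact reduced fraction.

T1 = [5/13 0 -12/13 0; 0 1 0 0; 12/13 0 5/13 0; 0 0 0 1]
T2·T1 = [-25/169 12/13 60/169 0; -60/169 -5/13 144/169 0; 12/13 0 5/13 0; 0 0 0 1]
T3·…·T1 = [-25/169 12/13 60/169 0; -145/338 1/13 174/169 0; 12/13 0 5/13 0; 0 0 0 1]
T4·…·T1 = [25/169 -12/13 -60/169 0; -145/338 1/13 174/169 0; 6/13 0 5/26 0; 0 0 0 1]
T5·…·T1 = [-25/169 12/13 60/169 0; -145/338 1/13 174/169 0; 6/13 0 5/26 0; 0 0 0 1]
det M = 1/2; M⁻¹ = [5/169 -60/169 24/13 0; 29/26 -5/13 0 0; -12/169 144/169 10/13 0; 0 0 0 1]
M⁻¹ · (-458/169, -10/169, -53/104)ᵀ = (-1, -3, -1/4)ᵀ

p = (-1, -3, -1/4)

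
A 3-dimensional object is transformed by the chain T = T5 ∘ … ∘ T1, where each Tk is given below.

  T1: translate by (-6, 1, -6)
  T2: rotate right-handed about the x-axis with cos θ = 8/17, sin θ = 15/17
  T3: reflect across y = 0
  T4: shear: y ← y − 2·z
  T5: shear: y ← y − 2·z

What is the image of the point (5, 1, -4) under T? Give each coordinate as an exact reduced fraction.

T(p) = (-1, 2, -50/17)

T1 translate by (-6, 1, -6): (5, 1, -4) → (-1, 2, -10)
T2 rotate right-handed about the x-axis with cos θ = 8/17, sin θ = 15/17: (-1, 2, -10) → (-1, 166/17, -50/17)
T3 reflect across y = 0: (-1, 166/17, -50/17) → (-1, -166/17, -50/17)
T4 shear: y ← y − 2·z: (-1, -166/17, -50/17) → (-1, -66/17, -50/17)
T5 shear: y ← y − 2·z: (-1, -66/17, -50/17) → (-1, 2, -50/17)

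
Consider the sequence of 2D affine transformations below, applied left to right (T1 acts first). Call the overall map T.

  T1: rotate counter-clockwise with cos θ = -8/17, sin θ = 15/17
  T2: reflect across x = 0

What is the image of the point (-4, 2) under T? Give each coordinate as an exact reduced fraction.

T1 rotate counter-clockwise with cos θ = -8/17, sin θ = 15/17: (-4, 2) → (2/17, -76/17)
T2 reflect across x = 0: (2/17, -76/17) → (-2/17, -76/17)

T(p) = (-2/17, -76/17)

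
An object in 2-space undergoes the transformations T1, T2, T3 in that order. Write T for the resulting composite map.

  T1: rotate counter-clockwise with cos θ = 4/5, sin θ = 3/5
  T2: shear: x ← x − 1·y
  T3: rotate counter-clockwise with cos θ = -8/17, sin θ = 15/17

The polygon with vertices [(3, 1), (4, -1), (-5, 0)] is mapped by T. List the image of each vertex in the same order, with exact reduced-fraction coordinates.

image vertices: (-163/85, -164/85), (-208/85, 101/85), (53/17, 9/17)

T1 rotate counter-clockwise with cos θ = 4/5, sin θ = 3/5: (3, 1) → (9/5, 13/5); (4, -1) → (19/5, 8/5); (-5, 0) → (-4, -3)
T2 shear: x ← x − 1·y: (9/5, 13/5) → (-4/5, 13/5); (19/5, 8/5) → (11/5, 8/5); (-4, -3) → (-1, -3)
T3 rotate counter-clockwise with cos θ = -8/17, sin θ = 15/17: (-4/5, 13/5) → (-163/85, -164/85); (11/5, 8/5) → (-208/85, 101/85); (-1, -3) → (53/17, 9/17)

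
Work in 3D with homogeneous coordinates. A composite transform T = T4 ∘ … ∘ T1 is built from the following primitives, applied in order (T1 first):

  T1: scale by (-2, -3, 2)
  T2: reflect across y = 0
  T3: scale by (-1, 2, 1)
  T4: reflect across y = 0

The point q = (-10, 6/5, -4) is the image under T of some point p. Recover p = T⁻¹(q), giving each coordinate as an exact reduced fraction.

p = (-5, -1/5, -2)

T1 = [-2 0 0 0; 0 -3 0 0; 0 0 2 0; 0 0 0 1]
T2·T1 = [-2 0 0 0; 0 3 0 0; 0 0 2 0; 0 0 0 1]
T3·…·T1 = [2 0 0 0; 0 6 0 0; 0 0 2 0; 0 0 0 1]
T4·…·T1 = [2 0 0 0; 0 -6 0 0; 0 0 2 0; 0 0 0 1]
det M = -24; M⁻¹ = [1/2 0 0 0; 0 -1/6 0 0; 0 0 1/2 0; 0 0 0 1]
M⁻¹ · (-10, 6/5, -4)ᵀ = (-5, -1/5, -2)ᵀ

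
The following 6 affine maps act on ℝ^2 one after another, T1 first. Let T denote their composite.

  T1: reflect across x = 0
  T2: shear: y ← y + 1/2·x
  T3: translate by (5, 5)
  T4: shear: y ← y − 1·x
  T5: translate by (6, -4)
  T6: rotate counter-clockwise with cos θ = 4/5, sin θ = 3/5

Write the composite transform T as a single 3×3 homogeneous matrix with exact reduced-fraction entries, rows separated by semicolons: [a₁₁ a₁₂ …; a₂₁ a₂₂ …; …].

T1 = [-1 0 0; 0 1 0; 0 0 1]
T2·T1 = [-1 0 0; -1/2 1 0; 0 0 1]
T3·…·T1 = [-1 0 5; -1/2 1 5; 0 0 1]
T4·…·T1 = [-1 0 5; 1/2 1 0; 0 0 1]
T5·…·T1 = [-1 0 11; 1/2 1 -4; 0 0 1]
T6·…·T1 = [-11/10 -3/5 56/5; -1/5 4/5 17/5; 0 0 1]

T = [-11/10 -3/5 56/5; -1/5 4/5 17/5; 0 0 1]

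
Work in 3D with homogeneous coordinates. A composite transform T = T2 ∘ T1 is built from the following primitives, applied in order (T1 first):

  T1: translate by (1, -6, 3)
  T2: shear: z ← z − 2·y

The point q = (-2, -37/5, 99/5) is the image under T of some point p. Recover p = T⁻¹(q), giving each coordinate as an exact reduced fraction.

T1 = [1 0 0 1; 0 1 0 -6; 0 0 1 3; 0 0 0 1]
T2·T1 = [1 0 0 1; 0 1 0 -6; 0 -2 1 15; 0 0 0 1]
det M = 1; M⁻¹ = [1 0 0 -1; 0 1 0 6; 0 2 1 -3; 0 0 0 1]
M⁻¹ · (-2, -37/5, 99/5)ᵀ = (-3, -7/5, 2)ᵀ

p = (-3, -7/5, 2)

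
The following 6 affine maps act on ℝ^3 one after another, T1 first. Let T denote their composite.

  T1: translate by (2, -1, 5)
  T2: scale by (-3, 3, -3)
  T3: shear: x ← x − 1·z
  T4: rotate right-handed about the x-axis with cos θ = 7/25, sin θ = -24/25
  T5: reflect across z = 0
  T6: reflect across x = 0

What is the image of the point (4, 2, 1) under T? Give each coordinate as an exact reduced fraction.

T(p) = (0, -411/25, 198/25)

T1 translate by (2, -1, 5): (4, 2, 1) → (6, 1, 6)
T2 scale by (-3, 3, -3): (6, 1, 6) → (-18, 3, -18)
T3 shear: x ← x − 1·z: (-18, 3, -18) → (0, 3, -18)
T4 rotate right-handed about the x-axis with cos θ = 7/25, sin θ = -24/25: (0, 3, -18) → (0, -411/25, -198/25)
T5 reflect across z = 0: (0, -411/25, -198/25) → (0, -411/25, 198/25)
T6 reflect across x = 0: (0, -411/25, 198/25) → (0, -411/25, 198/25)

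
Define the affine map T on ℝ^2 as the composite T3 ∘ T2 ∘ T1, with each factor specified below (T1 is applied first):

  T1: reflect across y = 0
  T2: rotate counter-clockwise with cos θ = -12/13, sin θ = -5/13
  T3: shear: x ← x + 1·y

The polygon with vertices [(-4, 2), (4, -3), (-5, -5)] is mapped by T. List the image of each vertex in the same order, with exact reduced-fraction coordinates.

image vertices: (82/13, 44/13), (-89/13, -56/13), (50/13, -35/13)

T1 reflect across y = 0: (-4, 2) → (-4, -2); (4, -3) → (4, 3); (-5, -5) → (-5, 5)
T2 rotate counter-clockwise with cos θ = -12/13, sin θ = -5/13: (-4, -2) → (38/13, 44/13); (4, 3) → (-33/13, -56/13); (-5, 5) → (85/13, -35/13)
T3 shear: x ← x + 1·y: (38/13, 44/13) → (82/13, 44/13); (-33/13, -56/13) → (-89/13, -56/13); (85/13, -35/13) → (50/13, -35/13)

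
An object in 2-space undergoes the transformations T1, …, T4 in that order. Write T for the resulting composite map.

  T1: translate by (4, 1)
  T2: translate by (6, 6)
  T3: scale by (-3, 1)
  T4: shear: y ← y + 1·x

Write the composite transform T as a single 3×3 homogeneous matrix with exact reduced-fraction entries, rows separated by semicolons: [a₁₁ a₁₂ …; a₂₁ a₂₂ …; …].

T = [-3 0 -30; -3 1 -23; 0 0 1]

T1 = [1 0 4; 0 1 1; 0 0 1]
T2·T1 = [1 0 10; 0 1 7; 0 0 1]
T3·…·T1 = [-3 0 -30; 0 1 7; 0 0 1]
T4·…·T1 = [-3 0 -30; -3 1 -23; 0 0 1]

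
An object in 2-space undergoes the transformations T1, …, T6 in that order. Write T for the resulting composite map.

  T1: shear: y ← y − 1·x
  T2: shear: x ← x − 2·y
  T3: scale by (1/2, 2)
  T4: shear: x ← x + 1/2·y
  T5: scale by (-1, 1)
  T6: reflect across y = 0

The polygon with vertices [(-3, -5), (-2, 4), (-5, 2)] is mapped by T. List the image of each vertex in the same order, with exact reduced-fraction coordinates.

T1 shear: y ← y − 1·x: (-3, -5) → (-3, -2); (-2, 4) → (-2, 6); (-5, 2) → (-5, 7)
T2 shear: x ← x − 2·y: (-3, -2) → (1, -2); (-2, 6) → (-14, 6); (-5, 7) → (-19, 7)
T3 scale by (1/2, 2): (1, -2) → (1/2, -4); (-14, 6) → (-7, 12); (-19, 7) → (-19/2, 14)
T4 shear: x ← x + 1/2·y: (1/2, -4) → (-3/2, -4); (-7, 12) → (-1, 12); (-19/2, 14) → (-5/2, 14)
T5 scale by (-1, 1): (-3/2, -4) → (3/2, -4); (-1, 12) → (1, 12); (-5/2, 14) → (5/2, 14)
T6 reflect across y = 0: (3/2, -4) → (3/2, 4); (1, 12) → (1, -12); (5/2, 14) → (5/2, -14)

image vertices: (3/2, 4), (1, -12), (5/2, -14)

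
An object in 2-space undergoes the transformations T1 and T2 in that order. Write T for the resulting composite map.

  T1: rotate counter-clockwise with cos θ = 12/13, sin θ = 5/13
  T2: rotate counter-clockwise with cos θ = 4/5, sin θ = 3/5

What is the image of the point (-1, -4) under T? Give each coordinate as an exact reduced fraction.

T1 rotate counter-clockwise with cos θ = 12/13, sin θ = 5/13: (-1, -4) → (8/13, -53/13)
T2 rotate counter-clockwise with cos θ = 4/5, sin θ = 3/5: (8/13, -53/13) → (191/65, -188/65)

T(p) = (191/65, -188/65)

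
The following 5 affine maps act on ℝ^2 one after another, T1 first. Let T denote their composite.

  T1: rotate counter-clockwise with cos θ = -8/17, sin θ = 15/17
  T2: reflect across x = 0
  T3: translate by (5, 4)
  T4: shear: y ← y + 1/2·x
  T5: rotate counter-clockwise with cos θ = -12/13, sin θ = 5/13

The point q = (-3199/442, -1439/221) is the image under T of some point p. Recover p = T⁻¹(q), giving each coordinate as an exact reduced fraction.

T1 = [-8/17 -15/17 0; 15/17 -8/17 0; 0 0 1]
T2·T1 = [8/17 15/17 0; 15/17 -8/17 0; 0 0 1]
T3·…·T1 = [8/17 15/17 5; 15/17 -8/17 4; 0 0 1]
T4·…·T1 = [8/17 15/17 5; 19/17 -1/34 13/2; 0 0 1]
T5·…·T1 = [-191/221 -355/442 -185/26; -188/221 81/221 -53/13; 0 0 1]
det M = -1; M⁻¹ = [-81/221 -355/442 -100/17; -188/221 191/221 -43/17; 0 0 1]
M⁻¹ · (-3199/442, -1439/221)ᵀ = (2, -2)ᵀ

p = (2, -2)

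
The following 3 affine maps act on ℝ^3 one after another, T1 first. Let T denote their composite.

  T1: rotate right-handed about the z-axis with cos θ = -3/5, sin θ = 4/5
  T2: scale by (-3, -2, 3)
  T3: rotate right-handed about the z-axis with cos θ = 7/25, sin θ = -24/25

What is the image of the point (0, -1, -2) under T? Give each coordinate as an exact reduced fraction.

T(p) = (-228/125, 246/125, -6)

T1 rotate right-handed about the z-axis with cos θ = -3/5, sin θ = 4/5: (0, -1, -2) → (4/5, 3/5, -2)
T2 scale by (-3, -2, 3): (4/5, 3/5, -2) → (-12/5, -6/5, -6)
T3 rotate right-handed about the z-axis with cos θ = 7/25, sin θ = -24/25: (-12/5, -6/5, -6) → (-228/125, 246/125, -6)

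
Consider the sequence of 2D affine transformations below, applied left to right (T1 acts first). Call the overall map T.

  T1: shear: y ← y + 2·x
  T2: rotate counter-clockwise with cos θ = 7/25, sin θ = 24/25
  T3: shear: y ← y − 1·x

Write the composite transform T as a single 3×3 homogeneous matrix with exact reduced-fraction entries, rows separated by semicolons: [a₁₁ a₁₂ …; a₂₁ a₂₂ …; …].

T = [-41/25 -24/25 0; 79/25 31/25 0; 0 0 1]

T1 = [1 0 0; 2 1 0; 0 0 1]
T2·T1 = [-41/25 -24/25 0; 38/25 7/25 0; 0 0 1]
T3·…·T1 = [-41/25 -24/25 0; 79/25 31/25 0; 0 0 1]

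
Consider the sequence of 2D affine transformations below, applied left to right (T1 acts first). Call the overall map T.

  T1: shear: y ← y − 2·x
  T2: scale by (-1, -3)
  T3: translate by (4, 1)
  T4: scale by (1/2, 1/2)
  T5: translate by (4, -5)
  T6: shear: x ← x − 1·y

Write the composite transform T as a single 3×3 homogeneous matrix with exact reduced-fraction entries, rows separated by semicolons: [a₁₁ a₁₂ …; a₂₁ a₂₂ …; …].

T = [-7/2 3/2 21/2; 3 -3/2 -9/2; 0 0 1]

T1 = [1 0 0; -2 1 0; 0 0 1]
T2·T1 = [-1 0 0; 6 -3 0; 0 0 1]
T3·…·T1 = [-1 0 4; 6 -3 1; 0 0 1]
T4·…·T1 = [-1/2 0 2; 3 -3/2 1/2; 0 0 1]
T5·…·T1 = [-1/2 0 6; 3 -3/2 -9/2; 0 0 1]
T6·…·T1 = [-7/2 3/2 21/2; 3 -3/2 -9/2; 0 0 1]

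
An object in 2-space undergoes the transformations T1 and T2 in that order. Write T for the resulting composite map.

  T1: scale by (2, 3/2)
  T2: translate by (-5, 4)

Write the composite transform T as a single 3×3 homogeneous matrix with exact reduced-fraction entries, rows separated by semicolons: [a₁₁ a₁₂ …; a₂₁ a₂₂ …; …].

T1 = [2 0 0; 0 3/2 0; 0 0 1]
T2·T1 = [2 0 -5; 0 3/2 4; 0 0 1]

T = [2 0 -5; 0 3/2 4; 0 0 1]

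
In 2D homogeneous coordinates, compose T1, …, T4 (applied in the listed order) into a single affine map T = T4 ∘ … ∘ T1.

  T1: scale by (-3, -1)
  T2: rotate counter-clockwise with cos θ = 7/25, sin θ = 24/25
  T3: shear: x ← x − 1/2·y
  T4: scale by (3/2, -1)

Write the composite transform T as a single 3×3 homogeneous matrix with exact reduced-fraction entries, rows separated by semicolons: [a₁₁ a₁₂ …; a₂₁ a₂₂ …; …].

T1 = [-3 0 0; 0 -1 0; 0 0 1]
T2·T1 = [-21/25 24/25 0; -72/25 -7/25 0; 0 0 1]
T3·…·T1 = [3/5 11/10 0; -72/25 -7/25 0; 0 0 1]
T4·…·T1 = [9/10 33/20 0; 72/25 7/25 0; 0 0 1]

T = [9/10 33/20 0; 72/25 7/25 0; 0 0 1]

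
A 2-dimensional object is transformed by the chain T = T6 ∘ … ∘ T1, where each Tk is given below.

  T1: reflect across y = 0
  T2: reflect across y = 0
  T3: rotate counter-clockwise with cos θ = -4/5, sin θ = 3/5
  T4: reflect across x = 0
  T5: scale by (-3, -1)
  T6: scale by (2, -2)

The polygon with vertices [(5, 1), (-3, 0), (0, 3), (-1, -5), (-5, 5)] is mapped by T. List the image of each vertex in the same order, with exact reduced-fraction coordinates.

image vertices: (-138/5, 22/5), (72/5, -18/5), (-54/5, -24/5), (114/5, 34/5), (6, -14)

T1 reflect across y = 0: (5, 1) → (5, -1); (-3, 0) → (-3, 0); (0, 3) → (0, -3); (-1, -5) → (-1, 5); (-5, 5) → (-5, -5)
T2 reflect across y = 0: (5, -1) → (5, 1); (-3, 0) → (-3, 0); (0, -3) → (0, 3); (-1, 5) → (-1, -5); (-5, -5) → (-5, 5)
T3 rotate counter-clockwise with cos θ = -4/5, sin θ = 3/5: (5, 1) → (-23/5, 11/5); (-3, 0) → (12/5, -9/5); (0, 3) → (-9/5, -12/5); (-1, -5) → (19/5, 17/5); (-5, 5) → (1, -7)
T4 reflect across x = 0: (-23/5, 11/5) → (23/5, 11/5); (12/5, -9/5) → (-12/5, -9/5); (-9/5, -12/5) → (9/5, -12/5); (19/5, 17/5) → (-19/5, 17/5); (1, -7) → (-1, -7)
T5 scale by (-3, -1): (23/5, 11/5) → (-69/5, -11/5); (-12/5, -9/5) → (36/5, 9/5); (9/5, -12/5) → (-27/5, 12/5); (-19/5, 17/5) → (57/5, -17/5); (-1, -7) → (3, 7)
T6 scale by (2, -2): (-69/5, -11/5) → (-138/5, 22/5); (36/5, 9/5) → (72/5, -18/5); (-27/5, 12/5) → (-54/5, -24/5); (57/5, -17/5) → (114/5, 34/5); (3, 7) → (6, -14)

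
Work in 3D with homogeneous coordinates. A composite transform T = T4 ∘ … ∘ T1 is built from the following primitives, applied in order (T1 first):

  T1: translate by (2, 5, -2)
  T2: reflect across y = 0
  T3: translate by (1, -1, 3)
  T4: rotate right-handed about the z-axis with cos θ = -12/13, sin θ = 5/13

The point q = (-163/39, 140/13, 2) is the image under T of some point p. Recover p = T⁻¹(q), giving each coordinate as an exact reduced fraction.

p = (5, 7/3, 1)

T1 = [1 0 0 2; 0 1 0 5; 0 0 1 -2; 0 0 0 1]
T2·T1 = [1 0 0 2; 0 -1 0 -5; 0 0 1 -2; 0 0 0 1]
T3·…·T1 = [1 0 0 3; 0 -1 0 -6; 0 0 1 1; 0 0 0 1]
T4·…·T1 = [-12/13 5/13 0 -6/13; 5/13 12/13 0 87/13; 0 0 1 1; 0 0 0 1]
det M = -1; M⁻¹ = [-12/13 5/13 0 -3; 5/13 12/13 0 -6; 0 0 1 -1; 0 0 0 1]
M⁻¹ · (-163/39, 140/13, 2)ᵀ = (5, 7/3, 1)ᵀ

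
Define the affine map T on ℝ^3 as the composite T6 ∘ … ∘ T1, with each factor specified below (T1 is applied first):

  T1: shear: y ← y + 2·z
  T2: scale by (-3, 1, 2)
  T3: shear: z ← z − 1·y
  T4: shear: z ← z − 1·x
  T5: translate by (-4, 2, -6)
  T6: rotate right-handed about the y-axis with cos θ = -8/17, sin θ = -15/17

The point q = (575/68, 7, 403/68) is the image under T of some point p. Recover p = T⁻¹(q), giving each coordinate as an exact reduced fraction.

p = (-7/4, -1, 3)

T1 = [1 0 0 0; 0 1 2 0; 0 0 1 0; 0 0 0 1]
T2·T1 = [-3 0 0 0; 0 1 2 0; 0 0 2 0; 0 0 0 1]
T3·…·T1 = [-3 0 0 0; 0 1 2 0; 0 -1 0 0; 0 0 0 1]
T4·…·T1 = [-3 0 0 0; 0 1 2 0; 3 -1 0 0; 0 0 0 1]
T5·…·T1 = [-3 0 0 -4; 0 1 2 2; 3 -1 0 -6; 0 0 0 1]
T6·…·T1 = [-21/17 15/17 0 122/17; 0 1 2 2; -69/17 8/17 0 -12/17; 0 0 0 1]
det M = -6; M⁻¹ = [8/51 0 -5/17 -4/3; 23/17 0 -7/17 -10; -23/34 1/2 7/34 4; 0 0 0 1]
M⁻¹ · (575/68, 7, 403/68)ᵀ = (-7/4, -1, 3)ᵀ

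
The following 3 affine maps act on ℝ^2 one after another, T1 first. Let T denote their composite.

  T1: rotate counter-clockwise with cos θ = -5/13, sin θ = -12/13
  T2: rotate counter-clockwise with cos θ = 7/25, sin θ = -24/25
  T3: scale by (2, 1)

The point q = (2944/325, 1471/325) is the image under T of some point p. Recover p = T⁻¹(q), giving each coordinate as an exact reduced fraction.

p = (-4, -5)

T1 = [-5/13 12/13 0; -12/13 -5/13 0; 0 0 1]
T2·T1 = [-323/325 -36/325 0; 36/325 -323/325 0; 0 0 1]
T3·…·T1 = [-646/325 -72/325 0; 36/325 -323/325 0; 0 0 1]
det M = 2; M⁻¹ = [-323/650 36/325 0; -18/325 -323/325 0; 0 0 1]
M⁻¹ · (2944/325, 1471/325)ᵀ = (-4, -5)ᵀ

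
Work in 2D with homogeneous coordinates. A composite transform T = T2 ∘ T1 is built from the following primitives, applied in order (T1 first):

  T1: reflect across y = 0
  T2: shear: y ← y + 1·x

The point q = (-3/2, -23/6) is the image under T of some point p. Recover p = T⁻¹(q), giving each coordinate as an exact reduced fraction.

T1 = [1 0 0; 0 -1 0; 0 0 1]
T2·T1 = [1 0 0; 1 -1 0; 0 0 1]
det M = -1; M⁻¹ = [1 0 0; 1 -1 0; 0 0 1]
M⁻¹ · (-3/2, -23/6)ᵀ = (-3/2, 7/3)ᵀ

p = (-3/2, 7/3)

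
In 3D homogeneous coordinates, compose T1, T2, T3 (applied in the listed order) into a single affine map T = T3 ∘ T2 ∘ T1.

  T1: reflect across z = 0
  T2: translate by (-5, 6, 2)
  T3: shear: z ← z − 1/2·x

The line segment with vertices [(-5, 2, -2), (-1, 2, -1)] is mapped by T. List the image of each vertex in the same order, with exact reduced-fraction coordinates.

image vertices: (-10, 8, 9), (-6, 8, 6)

T1 reflect across z = 0: (-5, 2, -2) → (-5, 2, 2); (-1, 2, -1) → (-1, 2, 1)
T2 translate by (-5, 6, 2): (-5, 2, 2) → (-10, 8, 4); (-1, 2, 1) → (-6, 8, 3)
T3 shear: z ← z − 1/2·x: (-10, 8, 4) → (-10, 8, 9); (-6, 8, 3) → (-6, 8, 6)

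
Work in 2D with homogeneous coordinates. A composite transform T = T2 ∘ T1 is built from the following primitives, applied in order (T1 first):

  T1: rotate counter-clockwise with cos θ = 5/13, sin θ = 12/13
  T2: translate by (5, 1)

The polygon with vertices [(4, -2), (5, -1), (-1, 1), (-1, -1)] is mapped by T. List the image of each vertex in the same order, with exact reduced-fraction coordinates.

image vertices: (109/13, 51/13), (102/13, 68/13), (48/13, 6/13), (72/13, -4/13)

T1 rotate counter-clockwise with cos θ = 5/13, sin θ = 12/13: (4, -2) → (44/13, 38/13); (5, -1) → (37/13, 55/13); (-1, 1) → (-17/13, -7/13); (-1, -1) → (7/13, -17/13)
T2 translate by (5, 1): (44/13, 38/13) → (109/13, 51/13); (37/13, 55/13) → (102/13, 68/13); (-17/13, -7/13) → (48/13, 6/13); (7/13, -17/13) → (72/13, -4/13)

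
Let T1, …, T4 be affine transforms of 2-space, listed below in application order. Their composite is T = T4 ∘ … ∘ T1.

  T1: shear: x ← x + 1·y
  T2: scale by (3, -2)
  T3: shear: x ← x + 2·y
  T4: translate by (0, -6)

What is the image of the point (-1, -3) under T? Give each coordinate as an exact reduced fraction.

T1 shear: x ← x + 1·y: (-1, -3) → (-4, -3)
T2 scale by (3, -2): (-4, -3) → (-12, 6)
T3 shear: x ← x + 2·y: (-12, 6) → (0, 6)
T4 translate by (0, -6): (0, 6) → (0, 0)

T(p) = (0, 0)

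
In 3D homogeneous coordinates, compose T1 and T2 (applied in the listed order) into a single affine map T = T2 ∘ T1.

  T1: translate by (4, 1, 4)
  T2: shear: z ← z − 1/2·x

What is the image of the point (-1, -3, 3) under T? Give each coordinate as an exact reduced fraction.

T1 translate by (4, 1, 4): (-1, -3, 3) → (3, -2, 7)
T2 shear: z ← z − 1/2·x: (3, -2, 7) → (3, -2, 11/2)

T(p) = (3, -2, 11/2)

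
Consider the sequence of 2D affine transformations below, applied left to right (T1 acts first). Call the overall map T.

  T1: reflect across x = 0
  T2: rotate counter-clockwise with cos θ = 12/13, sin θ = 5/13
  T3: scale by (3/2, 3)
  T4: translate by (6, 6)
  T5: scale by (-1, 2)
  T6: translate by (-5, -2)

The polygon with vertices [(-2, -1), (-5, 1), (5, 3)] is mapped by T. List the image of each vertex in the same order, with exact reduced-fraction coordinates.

image vertices: (-373/26, 118/13), (-451/26, 352/13), (-61/26, 196/13)

T1 reflect across x = 0: (-2, -1) → (2, -1); (-5, 1) → (5, 1); (5, 3) → (-5, 3)
T2 rotate counter-clockwise with cos θ = 12/13, sin θ = 5/13: (2, -1) → (29/13, -2/13); (5, 1) → (55/13, 37/13); (-5, 3) → (-75/13, 11/13)
T3 scale by (3/2, 3): (29/13, -2/13) → (87/26, -6/13); (55/13, 37/13) → (165/26, 111/13); (-75/13, 11/13) → (-225/26, 33/13)
T4 translate by (6, 6): (87/26, -6/13) → (243/26, 72/13); (165/26, 111/13) → (321/26, 189/13); (-225/26, 33/13) → (-69/26, 111/13)
T5 scale by (-1, 2): (243/26, 72/13) → (-243/26, 144/13); (321/26, 189/13) → (-321/26, 378/13); (-69/26, 111/13) → (69/26, 222/13)
T6 translate by (-5, -2): (-243/26, 144/13) → (-373/26, 118/13); (-321/26, 378/13) → (-451/26, 352/13); (69/26, 222/13) → (-61/26, 196/13)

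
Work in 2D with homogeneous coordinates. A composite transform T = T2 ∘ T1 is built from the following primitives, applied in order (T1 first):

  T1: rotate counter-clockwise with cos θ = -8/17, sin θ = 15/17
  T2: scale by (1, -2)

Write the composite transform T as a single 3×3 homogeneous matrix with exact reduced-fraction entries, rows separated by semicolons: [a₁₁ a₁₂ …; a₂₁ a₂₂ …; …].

T = [-8/17 -15/17 0; -30/17 16/17 0; 0 0 1]

T1 = [-8/17 -15/17 0; 15/17 -8/17 0; 0 0 1]
T2·T1 = [-8/17 -15/17 0; -30/17 16/17 0; 0 0 1]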